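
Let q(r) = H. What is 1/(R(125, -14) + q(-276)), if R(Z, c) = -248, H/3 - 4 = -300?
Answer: -1/1136 ≈ -0.00088028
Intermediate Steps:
H = -888 (H = 12 + 3*(-300) = 12 - 900 = -888)
q(r) = -888
1/(R(125, -14) + q(-276)) = 1/(-248 - 888) = 1/(-1136) = -1/1136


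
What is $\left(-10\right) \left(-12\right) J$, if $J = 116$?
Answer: $13920$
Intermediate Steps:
$\left(-10\right) \left(-12\right) J = \left(-10\right) \left(-12\right) 116 = 120 \cdot 116 = 13920$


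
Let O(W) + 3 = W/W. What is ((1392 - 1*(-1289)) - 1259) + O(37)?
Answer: 1420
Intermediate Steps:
O(W) = -2 (O(W) = -3 + W/W = -3 + 1 = -2)
((1392 - 1*(-1289)) - 1259) + O(37) = ((1392 - 1*(-1289)) - 1259) - 2 = ((1392 + 1289) - 1259) - 2 = (2681 - 1259) - 2 = 1422 - 2 = 1420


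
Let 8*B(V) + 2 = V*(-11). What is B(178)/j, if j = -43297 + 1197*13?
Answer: 245/27736 ≈ 0.0088333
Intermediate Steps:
B(V) = -¼ - 11*V/8 (B(V) = -¼ + (V*(-11))/8 = -¼ + (-11*V)/8 = -¼ - 11*V/8)
j = -27736 (j = -43297 + 15561 = -27736)
B(178)/j = (-¼ - 11/8*178)/(-27736) = (-¼ - 979/4)*(-1/27736) = -245*(-1/27736) = 245/27736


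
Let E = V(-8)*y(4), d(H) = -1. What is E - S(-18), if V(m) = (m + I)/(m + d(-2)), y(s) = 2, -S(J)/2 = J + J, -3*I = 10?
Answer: -1876/27 ≈ -69.481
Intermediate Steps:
I = -10/3 (I = -⅓*10 = -10/3 ≈ -3.3333)
S(J) = -4*J (S(J) = -2*(J + J) = -4*J)
V(m) = (-10/3 + m)/(-1 + m) (V(m) = (m - 10/3)/(m - 1) = (-10/3 + m)/(-1 + m))
E = 68/27 (E = ((-10/3 - 8)/(-1 - 8))*2 = (-34/3/(-9))*2 = -⅑*(-34/3)*2 = (34/27)*2 = 68/27 ≈ 2.5185)
E - S(-18) = 68/27 - (-4)*(-18) = 68/27 - 1*72 = 68/27 - 72 = -1876/27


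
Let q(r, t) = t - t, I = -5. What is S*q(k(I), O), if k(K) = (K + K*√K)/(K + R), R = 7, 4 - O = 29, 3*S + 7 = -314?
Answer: 0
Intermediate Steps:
S = -107 (S = -7/3 + (⅓)*(-314) = -7/3 - 314/3 = -107)
O = -25 (O = 4 - 1*29 = 4 - 29 = -25)
k(K) = (K + K^(3/2))/(7 + K) (k(K) = (K + K*√K)/(K + 7) = (K + K^(3/2))/(7 + K))
q(r, t) = 0
S*q(k(I), O) = -107*0 = 0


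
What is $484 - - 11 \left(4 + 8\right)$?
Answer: $616$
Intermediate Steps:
$484 - - 11 \left(4 + 8\right) = 484 - \left(-11\right) 12 = 484 - -132 = 484 + 132 = 616$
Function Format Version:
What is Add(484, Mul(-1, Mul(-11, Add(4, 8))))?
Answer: 616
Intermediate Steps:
Add(484, Mul(-1, Mul(-11, Add(4, 8)))) = Add(484, Mul(-1, Mul(-11, 12))) = Add(484, Mul(-1, -132)) = Add(484, 132) = 616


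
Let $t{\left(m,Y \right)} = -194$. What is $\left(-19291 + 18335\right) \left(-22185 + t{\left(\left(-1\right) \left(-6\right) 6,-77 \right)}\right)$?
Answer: $21394324$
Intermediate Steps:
$\left(-19291 + 18335\right) \left(-22185 + t{\left(\left(-1\right) \left(-6\right) 6,-77 \right)}\right) = \left(-19291 + 18335\right) \left(-22185 - 194\right) = \left(-956\right) \left(-22379\right) = 21394324$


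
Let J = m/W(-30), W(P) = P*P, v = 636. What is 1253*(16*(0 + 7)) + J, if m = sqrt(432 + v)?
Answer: 140336 + sqrt(267)/450 ≈ 1.4034e+5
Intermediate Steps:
W(P) = P**2
m = 2*sqrt(267) (m = sqrt(432 + 636) = sqrt(1068) = 2*sqrt(267) ≈ 32.680)
J = sqrt(267)/450 (J = (2*sqrt(267))/((-30)**2) = (2*sqrt(267))/900 = (2*sqrt(267))*(1/900) = sqrt(267)/450 ≈ 0.036311)
1253*(16*(0 + 7)) + J = 1253*(16*(0 + 7)) + sqrt(267)/450 = 1253*(16*7) + sqrt(267)/450 = 1253*112 + sqrt(267)/450 = 140336 + sqrt(267)/450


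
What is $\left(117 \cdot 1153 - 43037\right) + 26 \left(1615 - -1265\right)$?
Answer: $166744$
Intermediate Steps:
$\left(117 \cdot 1153 - 43037\right) + 26 \left(1615 - -1265\right) = \left(134901 - 43037\right) + 26 \left(1615 + 1265\right) = 91864 + 26 \cdot 2880 = 91864 + 74880 = 166744$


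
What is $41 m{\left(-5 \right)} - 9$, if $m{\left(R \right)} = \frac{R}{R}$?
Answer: $32$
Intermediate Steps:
$m{\left(R \right)} = 1$
$41 m{\left(-5 \right)} - 9 = 41 \cdot 1 - 9 = 41 + \left(-21 + 12\right) = 41 - 9 = 32$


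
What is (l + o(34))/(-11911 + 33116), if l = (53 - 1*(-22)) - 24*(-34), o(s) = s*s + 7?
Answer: 2054/21205 ≈ 0.096864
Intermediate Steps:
o(s) = 7 + s**2 (o(s) = s**2 + 7 = 7 + s**2)
l = 891 (l = (53 + 22) + 816 = 75 + 816 = 891)
(l + o(34))/(-11911 + 33116) = (891 + (7 + 34**2))/(-11911 + 33116) = (891 + (7 + 1156))/21205 = (891 + 1163)*(1/21205) = 2054*(1/21205) = 2054/21205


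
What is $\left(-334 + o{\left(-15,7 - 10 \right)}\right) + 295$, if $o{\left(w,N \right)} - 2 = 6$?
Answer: $-31$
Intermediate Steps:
$o{\left(w,N \right)} = 8$ ($o{\left(w,N \right)} = 2 + 6 = 8$)
$\left(-334 + o{\left(-15,7 - 10 \right)}\right) + 295 = \left(-334 + 8\right) + 295 = -326 + 295 = -31$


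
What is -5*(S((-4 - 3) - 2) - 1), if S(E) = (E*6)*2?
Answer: 545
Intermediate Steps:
S(E) = 12*E (S(E) = (6*E)*2 = 12*E)
-5*(S((-4 - 3) - 2) - 1) = -5*(12*((-4 - 3) - 2) - 1) = -5*(12*(-7 - 2) - 1) = -5*(12*(-9) - 1) = -5*(-108 - 1) = -5*(-109) = 545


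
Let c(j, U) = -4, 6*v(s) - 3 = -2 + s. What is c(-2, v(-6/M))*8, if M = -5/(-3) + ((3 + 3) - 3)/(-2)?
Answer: -32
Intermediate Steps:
M = ⅙ (M = -5*(-⅓) + (6 - 3)*(-½) = 5/3 + 3*(-½) = 5/3 - 3/2 = ⅙ ≈ 0.16667)
v(s) = ⅙ + s/6 (v(s) = ½ + (-2 + s)/6 = ½ + (-⅓ + s/6) = ⅙ + s/6)
c(-2, v(-6/M))*8 = -4*8 = -32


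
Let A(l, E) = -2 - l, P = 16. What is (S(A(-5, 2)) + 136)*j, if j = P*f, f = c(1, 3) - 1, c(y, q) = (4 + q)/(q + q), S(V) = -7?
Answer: 344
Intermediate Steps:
c(y, q) = (4 + q)/(2*q) (c(y, q) = (4 + q)/((2*q)) = (4 + q)*(1/(2*q)) = (4 + q)/(2*q))
f = ⅙ (f = (½)*(4 + 3)/3 - 1 = (½)*(⅓)*7 - 1 = 7/6 - 1 = ⅙ ≈ 0.16667)
j = 8/3 (j = 16*(⅙) = 8/3 ≈ 2.6667)
(S(A(-5, 2)) + 136)*j = (-7 + 136)*(8/3) = 129*(8/3) = 344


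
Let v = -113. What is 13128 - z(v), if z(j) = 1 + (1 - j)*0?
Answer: 13127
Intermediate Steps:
z(j) = 1 (z(j) = 1 + 0 = 1)
13128 - z(v) = 13128 - 1*1 = 13128 - 1 = 13127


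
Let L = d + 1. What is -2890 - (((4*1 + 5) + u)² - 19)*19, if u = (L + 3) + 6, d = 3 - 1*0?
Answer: -11725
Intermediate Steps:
d = 3 (d = 3 + 0 = 3)
L = 4 (L = 3 + 1 = 4)
u = 13 (u = (4 + 3) + 6 = 7 + 6 = 13)
-2890 - (((4*1 + 5) + u)² - 19)*19 = -2890 - (((4*1 + 5) + 13)² - 19)*19 = -2890 - (((4 + 5) + 13)² - 19)*19 = -2890 - ((9 + 13)² - 19)*19 = -2890 - (22² - 19)*19 = -2890 - (484 - 19)*19 = -2890 - 465*19 = -2890 - 1*8835 = -2890 - 8835 = -11725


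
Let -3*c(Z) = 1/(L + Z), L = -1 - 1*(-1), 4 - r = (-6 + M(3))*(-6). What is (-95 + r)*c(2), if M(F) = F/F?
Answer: 121/6 ≈ 20.167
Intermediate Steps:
M(F) = 1
r = -26 (r = 4 - (-6 + 1)*(-6) = 4 - (-5)*(-6) = 4 - 1*30 = 4 - 30 = -26)
L = 0 (L = -1 + 1 = 0)
c(Z) = -1/(3*Z) (c(Z) = -1/(3*(0 + Z)) = -1/(3*Z))
(-95 + r)*c(2) = (-95 - 26)*(-⅓/2) = -(-121)/(3*2) = -121*(-⅙) = 121/6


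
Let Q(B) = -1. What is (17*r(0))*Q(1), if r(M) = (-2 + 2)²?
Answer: 0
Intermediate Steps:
r(M) = 0 (r(M) = 0² = 0)
(17*r(0))*Q(1) = (17*0)*(-1) = 0*(-1) = 0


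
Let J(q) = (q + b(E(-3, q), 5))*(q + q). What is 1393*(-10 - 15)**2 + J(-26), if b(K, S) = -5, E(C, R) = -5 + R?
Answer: 872237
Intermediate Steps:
J(q) = 2*q*(-5 + q) (J(q) = (q - 5)*(q + q) = (-5 + q)*(2*q) = 2*q*(-5 + q))
1393*(-10 - 15)**2 + J(-26) = 1393*(-10 - 15)**2 + 2*(-26)*(-5 - 26) = 1393*(-25)**2 + 2*(-26)*(-31) = 1393*625 + 1612 = 870625 + 1612 = 872237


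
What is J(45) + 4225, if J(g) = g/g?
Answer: 4226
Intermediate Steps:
J(g) = 1
J(45) + 4225 = 1 + 4225 = 4226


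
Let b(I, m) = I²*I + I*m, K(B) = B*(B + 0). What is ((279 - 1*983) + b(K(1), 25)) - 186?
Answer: -864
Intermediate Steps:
K(B) = B² (K(B) = B*B = B²)
b(I, m) = I³ + I*m
((279 - 1*983) + b(K(1), 25)) - 186 = ((279 - 1*983) + 1²*(25 + (1²)²)) - 186 = ((279 - 983) + 1*(25 + 1²)) - 186 = (-704 + 1*(25 + 1)) - 186 = (-704 + 1*26) - 186 = (-704 + 26) - 186 = -678 - 186 = -864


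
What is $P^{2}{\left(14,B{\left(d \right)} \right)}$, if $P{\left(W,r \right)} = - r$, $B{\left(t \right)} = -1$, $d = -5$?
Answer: $1$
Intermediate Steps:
$P^{2}{\left(14,B{\left(d \right)} \right)} = \left(\left(-1\right) \left(-1\right)\right)^{2} = 1^{2} = 1$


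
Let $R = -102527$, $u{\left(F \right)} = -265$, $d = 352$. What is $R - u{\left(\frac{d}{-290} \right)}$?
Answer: $-102262$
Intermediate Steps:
$R - u{\left(\frac{d}{-290} \right)} = -102527 - -265 = -102527 + 265 = -102262$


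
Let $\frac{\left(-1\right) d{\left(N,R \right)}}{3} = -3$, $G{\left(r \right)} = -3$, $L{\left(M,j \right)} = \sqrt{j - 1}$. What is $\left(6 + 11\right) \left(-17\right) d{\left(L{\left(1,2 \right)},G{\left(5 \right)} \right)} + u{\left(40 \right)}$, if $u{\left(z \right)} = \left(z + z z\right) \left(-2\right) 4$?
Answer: $-15721$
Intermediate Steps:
$L{\left(M,j \right)} = \sqrt{-1 + j}$
$d{\left(N,R \right)} = 9$ ($d{\left(N,R \right)} = \left(-3\right) \left(-3\right) = 9$)
$u{\left(z \right)} = - 8 z - 8 z^{2}$ ($u{\left(z \right)} = \left(z + z^{2}\right) \left(-2\right) 4 = \left(- 2 z - 2 z^{2}\right) 4 = - 8 z - 8 z^{2}$)
$\left(6 + 11\right) \left(-17\right) d{\left(L{\left(1,2 \right)},G{\left(5 \right)} \right)} + u{\left(40 \right)} = \left(6 + 11\right) \left(-17\right) 9 - 320 \left(1 + 40\right) = 17 \left(-17\right) 9 - 320 \cdot 41 = \left(-289\right) 9 - 13120 = -2601 - 13120 = -15721$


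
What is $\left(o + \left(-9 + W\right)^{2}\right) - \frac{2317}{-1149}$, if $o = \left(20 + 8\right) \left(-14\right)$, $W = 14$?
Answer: $- \frac{419366}{1149} \approx -364.98$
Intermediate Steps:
$o = -392$ ($o = 28 \left(-14\right) = -392$)
$\left(o + \left(-9 + W\right)^{2}\right) - \frac{2317}{-1149} = \left(-392 + \left(-9 + 14\right)^{2}\right) - \frac{2317}{-1149} = \left(-392 + 5^{2}\right) - - \frac{2317}{1149} = \left(-392 + 25\right) + \frac{2317}{1149} = -367 + \frac{2317}{1149} = - \frac{419366}{1149}$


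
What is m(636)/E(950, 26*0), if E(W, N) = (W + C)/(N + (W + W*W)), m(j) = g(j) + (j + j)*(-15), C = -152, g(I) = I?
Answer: -146168700/7 ≈ -2.0881e+7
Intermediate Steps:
m(j) = -29*j (m(j) = j + (j + j)*(-15) = j + (2*j)*(-15) = j - 30*j = -29*j)
E(W, N) = (-152 + W)/(N + W + W²) (E(W, N) = (W - 152)/(N + (W + W*W)) = (-152 + W)/(N + (W + W²)) = (-152 + W)/(N + W + W²))
m(636)/E(950, 26*0) = (-29*636)/(((-152 + 950)/(26*0 + 950 + 950²))) = -18444/(798/(0 + 950 + 902500)) = -18444/(798/903450) = -18444/((1/903450)*798) = -18444/7/7925 = -18444*7925/7 = -146168700/7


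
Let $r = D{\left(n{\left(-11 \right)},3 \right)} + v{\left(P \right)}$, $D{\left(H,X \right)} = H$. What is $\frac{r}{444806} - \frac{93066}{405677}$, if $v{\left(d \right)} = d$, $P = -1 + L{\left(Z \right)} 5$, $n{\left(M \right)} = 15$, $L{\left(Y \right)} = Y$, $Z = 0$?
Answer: $- \frac{20695317859}{90223781831} \approx -0.22938$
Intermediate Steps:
$P = -1$ ($P = -1 + 0 \cdot 5 = -1 + 0 = -1$)
$r = 14$ ($r = 15 - 1 = 14$)
$\frac{r}{444806} - \frac{93066}{405677} = \frac{14}{444806} - \frac{93066}{405677} = 14 \cdot \frac{1}{444806} - \frac{93066}{405677} = \frac{7}{222403} - \frac{93066}{405677} = - \frac{20695317859}{90223781831}$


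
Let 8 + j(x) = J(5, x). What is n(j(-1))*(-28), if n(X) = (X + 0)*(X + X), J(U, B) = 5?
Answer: -504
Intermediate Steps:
j(x) = -3 (j(x) = -8 + 5 = -3)
n(X) = 2*X**2 (n(X) = X*(2*X) = 2*X**2)
n(j(-1))*(-28) = (2*(-3)**2)*(-28) = (2*9)*(-28) = 18*(-28) = -504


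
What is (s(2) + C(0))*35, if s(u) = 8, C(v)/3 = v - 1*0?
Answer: 280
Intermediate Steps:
C(v) = 3*v (C(v) = 3*(v - 1*0) = 3*(v + 0) = 3*v)
(s(2) + C(0))*35 = (8 + 3*0)*35 = (8 + 0)*35 = 8*35 = 280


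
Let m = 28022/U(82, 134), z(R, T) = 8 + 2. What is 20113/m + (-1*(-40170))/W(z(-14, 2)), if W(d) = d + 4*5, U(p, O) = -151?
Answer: 34484395/28022 ≈ 1230.6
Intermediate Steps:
z(R, T) = 10
W(d) = 20 + d (W(d) = d + 20 = 20 + d)
m = -28022/151 (m = 28022/(-151) = 28022*(-1/151) = -28022/151 ≈ -185.58)
20113/m + (-1*(-40170))/W(z(-14, 2)) = 20113/(-28022/151) + (-1*(-40170))/(20 + 10) = 20113*(-151/28022) + 40170/30 = -3037063/28022 + 40170*(1/30) = -3037063/28022 + 1339 = 34484395/28022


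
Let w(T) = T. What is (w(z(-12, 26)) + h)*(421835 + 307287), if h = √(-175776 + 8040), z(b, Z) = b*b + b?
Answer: 96244104 + 1458244*I*√41934 ≈ 9.6244e+7 + 2.9862e+8*I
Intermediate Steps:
z(b, Z) = b + b² (z(b, Z) = b² + b = b + b²)
h = 2*I*√41934 (h = √(-167736) = 2*I*√41934 ≈ 409.56*I)
(w(z(-12, 26)) + h)*(421835 + 307287) = (-12*(1 - 12) + 2*I*√41934)*(421835 + 307287) = (-12*(-11) + 2*I*√41934)*729122 = (132 + 2*I*√41934)*729122 = 96244104 + 1458244*I*√41934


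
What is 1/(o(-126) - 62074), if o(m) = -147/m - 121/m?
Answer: -63/3910528 ≈ -1.6110e-5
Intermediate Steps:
o(m) = -268/m
1/(o(-126) - 62074) = 1/(-268/(-126) - 62074) = 1/(-268*(-1/126) - 62074) = 1/(134/63 - 62074) = 1/(-3910528/63) = -63/3910528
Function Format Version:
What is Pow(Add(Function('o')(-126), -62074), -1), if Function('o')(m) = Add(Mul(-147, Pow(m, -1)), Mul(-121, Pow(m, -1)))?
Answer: Rational(-63, 3910528) ≈ -1.6110e-5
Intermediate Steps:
Function('o')(m) = Mul(-268, Pow(m, -1))
Pow(Add(Function('o')(-126), -62074), -1) = Pow(Add(Mul(-268, Pow(-126, -1)), -62074), -1) = Pow(Add(Mul(-268, Rational(-1, 126)), -62074), -1) = Pow(Add(Rational(134, 63), -62074), -1) = Pow(Rational(-3910528, 63), -1) = Rational(-63, 3910528)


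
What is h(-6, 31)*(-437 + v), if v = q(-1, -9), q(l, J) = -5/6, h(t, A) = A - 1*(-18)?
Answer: -128723/6 ≈ -21454.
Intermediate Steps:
h(t, A) = 18 + A (h(t, A) = A + 18 = 18 + A)
q(l, J) = -5/6 (q(l, J) = -5*1/6 = -5/6)
v = -5/6 ≈ -0.83333
h(-6, 31)*(-437 + v) = (18 + 31)*(-437 - 5/6) = 49*(-2627/6) = -128723/6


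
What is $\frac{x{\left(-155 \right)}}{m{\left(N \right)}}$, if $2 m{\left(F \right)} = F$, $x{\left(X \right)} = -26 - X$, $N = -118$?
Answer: $- \frac{129}{59} \approx -2.1864$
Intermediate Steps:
$m{\left(F \right)} = \frac{F}{2}$
$\frac{x{\left(-155 \right)}}{m{\left(N \right)}} = \frac{-26 - -155}{\frac{1}{2} \left(-118\right)} = \frac{-26 + 155}{-59} = 129 \left(- \frac{1}{59}\right) = - \frac{129}{59}$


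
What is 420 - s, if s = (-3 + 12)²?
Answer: 339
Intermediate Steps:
s = 81 (s = 9² = 81)
420 - s = 420 - 1*81 = 420 - 81 = 339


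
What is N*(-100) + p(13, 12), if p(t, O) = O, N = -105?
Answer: 10512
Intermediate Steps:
N*(-100) + p(13, 12) = -105*(-100) + 12 = 10500 + 12 = 10512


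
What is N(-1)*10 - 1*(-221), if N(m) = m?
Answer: 211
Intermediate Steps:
N(-1)*10 - 1*(-221) = -1*10 - 1*(-221) = -10 + 221 = 211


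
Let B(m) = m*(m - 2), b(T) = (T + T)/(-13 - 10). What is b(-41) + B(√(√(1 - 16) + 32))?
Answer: 818/23 - 2*√(32 + I*√15) + I*√15 ≈ 24.231 + 3.1896*I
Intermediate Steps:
b(T) = -2*T/23 (b(T) = (2*T)/(-23) = (2*T)*(-1/23) = -2*T/23)
B(m) = m*(-2 + m)
b(-41) + B(√(√(1 - 16) + 32)) = -2/23*(-41) + √(√(1 - 16) + 32)*(-2 + √(√(1 - 16) + 32)) = 82/23 + √(√(-15) + 32)*(-2 + √(√(-15) + 32)) = 82/23 + √(I*√15 + 32)*(-2 + √(I*√15 + 32)) = 82/23 + √(32 + I*√15)*(-2 + √(32 + I*√15))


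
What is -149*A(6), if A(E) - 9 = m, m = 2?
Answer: -1639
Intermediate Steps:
A(E) = 11 (A(E) = 9 + 2 = 11)
-149*A(6) = -149*11 = -1639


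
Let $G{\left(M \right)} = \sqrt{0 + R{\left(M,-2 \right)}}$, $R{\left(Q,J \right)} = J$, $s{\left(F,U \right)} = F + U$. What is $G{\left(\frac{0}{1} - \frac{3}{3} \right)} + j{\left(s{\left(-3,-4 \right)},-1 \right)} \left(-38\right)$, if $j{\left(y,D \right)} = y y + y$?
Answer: $-1596 + i \sqrt{2} \approx -1596.0 + 1.4142 i$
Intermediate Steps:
$G{\left(M \right)} = i \sqrt{2}$ ($G{\left(M \right)} = \sqrt{0 - 2} = \sqrt{-2} = i \sqrt{2}$)
$j{\left(y,D \right)} = y + y^{2}$ ($j{\left(y,D \right)} = y^{2} + y = y + y^{2}$)
$G{\left(\frac{0}{1} - \frac{3}{3} \right)} + j{\left(s{\left(-3,-4 \right)},-1 \right)} \left(-38\right) = i \sqrt{2} + \left(-3 - 4\right) \left(1 - 7\right) \left(-38\right) = i \sqrt{2} + - 7 \left(1 - 7\right) \left(-38\right) = i \sqrt{2} + \left(-7\right) \left(-6\right) \left(-38\right) = i \sqrt{2} + 42 \left(-38\right) = i \sqrt{2} - 1596 = -1596 + i \sqrt{2}$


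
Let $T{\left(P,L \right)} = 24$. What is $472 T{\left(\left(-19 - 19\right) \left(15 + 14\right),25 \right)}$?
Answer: $11328$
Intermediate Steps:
$472 T{\left(\left(-19 - 19\right) \left(15 + 14\right),25 \right)} = 472 \cdot 24 = 11328$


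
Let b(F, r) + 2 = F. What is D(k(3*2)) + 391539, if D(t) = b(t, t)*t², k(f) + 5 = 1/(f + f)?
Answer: 676290469/1728 ≈ 3.9137e+5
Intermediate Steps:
b(F, r) = -2 + F
k(f) = -5 + 1/(2*f) (k(f) = -5 + 1/(f + f) = -5 + 1/(2*f))
D(t) = t²*(-2 + t) (D(t) = (-2 + t)*t² = t²*(-2 + t))
D(k(3*2)) + 391539 = (-5 + 1/(2*((3*2))))²*(-2 + (-5 + 1/(2*((3*2))))) + 391539 = (-5 + (½)/6)²*(-2 + (-5 + (½)/6)) + 391539 = (-5 + (½)*(⅙))²*(-2 + (-5 + (½)*(⅙))) + 391539 = (-5 + 1/12)²*(-2 + (-5 + 1/12)) + 391539 = (-59/12)²*(-2 - 59/12) + 391539 = (3481/144)*(-83/12) + 391539 = -288923/1728 + 391539 = 676290469/1728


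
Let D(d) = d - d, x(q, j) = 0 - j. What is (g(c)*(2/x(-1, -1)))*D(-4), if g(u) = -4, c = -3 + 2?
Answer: 0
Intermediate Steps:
c = -1
x(q, j) = -j
D(d) = 0
(g(c)*(2/x(-1, -1)))*D(-4) = -8/((-1*(-1)))*0 = -8/1*0 = -8*0 = 0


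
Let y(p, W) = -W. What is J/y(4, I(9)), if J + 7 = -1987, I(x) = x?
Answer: 1994/9 ≈ 221.56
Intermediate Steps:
J = -1994 (J = -7 - 1987 = -1994)
J/y(4, I(9)) = -1994/((-1*9)) = -1994/(-9) = -1994*(-⅑) = 1994/9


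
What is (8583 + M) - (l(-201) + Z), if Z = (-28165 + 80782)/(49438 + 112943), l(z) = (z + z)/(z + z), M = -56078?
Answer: -2570833531/54127 ≈ -47496.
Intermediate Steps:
l(z) = 1 (l(z) = (2*z)/((2*z)) = (2*z)*(1/(2*z)) = 1)
Z = 17539/54127 (Z = 52617/162381 = 52617*(1/162381) = 17539/54127 ≈ 0.32403)
(8583 + M) - (l(-201) + Z) = (8583 - 56078) - (1 + 17539/54127) = -47495 - 1*71666/54127 = -47495 - 71666/54127 = -2570833531/54127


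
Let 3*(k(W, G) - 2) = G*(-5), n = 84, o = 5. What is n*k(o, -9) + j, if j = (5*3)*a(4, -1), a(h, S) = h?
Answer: 1488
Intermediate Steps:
k(W, G) = 2 - 5*G/3 (k(W, G) = 2 + (G*(-5))/3 = 2 + (-5*G)/3 = 2 - 5*G/3)
j = 60 (j = (5*3)*4 = 15*4 = 60)
n*k(o, -9) + j = 84*(2 - 5/3*(-9)) + 60 = 84*(2 + 15) + 60 = 84*17 + 60 = 1428 + 60 = 1488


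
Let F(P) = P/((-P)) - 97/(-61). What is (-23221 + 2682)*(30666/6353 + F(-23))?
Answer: -43118221026/387533 ≈ -1.1126e+5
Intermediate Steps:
F(P) = 36/61 (F(P) = P*(-1/P) - 97*(-1/61) = -1 + 97/61 = 36/61)
(-23221 + 2682)*(30666/6353 + F(-23)) = (-23221 + 2682)*(30666/6353 + 36/61) = -20539*(30666*(1/6353) + 36/61) = -20539*(30666/6353 + 36/61) = -20539*2099334/387533 = -43118221026/387533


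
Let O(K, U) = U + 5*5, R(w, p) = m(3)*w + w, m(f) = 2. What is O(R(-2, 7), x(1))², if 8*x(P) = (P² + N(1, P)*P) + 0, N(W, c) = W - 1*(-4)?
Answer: 10609/16 ≈ 663.06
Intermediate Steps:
N(W, c) = 4 + W (N(W, c) = W + 4 = 4 + W)
R(w, p) = 3*w (R(w, p) = 2*w + w = 3*w)
x(P) = P²/8 + 5*P/8 (x(P) = ((P² + (4 + 1)*P) + 0)/8 = ((P² + 5*P) + 0)/8 = (P² + 5*P)/8 = P²/8 + 5*P/8)
O(K, U) = 25 + U (O(K, U) = U + 25 = 25 + U)
O(R(-2, 7), x(1))² = (25 + (⅛)*1*(5 + 1))² = (25 + (⅛)*1*6)² = (25 + ¾)² = (103/4)² = 10609/16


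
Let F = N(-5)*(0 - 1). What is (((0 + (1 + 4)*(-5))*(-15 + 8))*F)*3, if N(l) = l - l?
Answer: 0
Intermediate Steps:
N(l) = 0
F = 0 (F = 0*(0 - 1) = 0*(-1) = 0)
(((0 + (1 + 4)*(-5))*(-15 + 8))*F)*3 = (((0 + (1 + 4)*(-5))*(-15 + 8))*0)*3 = (((0 + 5*(-5))*(-7))*0)*3 = (((0 - 25)*(-7))*0)*3 = (-25*(-7)*0)*3 = (175*0)*3 = 0*3 = 0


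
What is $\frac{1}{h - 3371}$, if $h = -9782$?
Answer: $- \frac{1}{13153} \approx -7.6028 \cdot 10^{-5}$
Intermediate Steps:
$\frac{1}{h - 3371} = \frac{1}{-9782 - 3371} = \frac{1}{-13153} = - \frac{1}{13153}$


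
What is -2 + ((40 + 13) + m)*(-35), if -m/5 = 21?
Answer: 1818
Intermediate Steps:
m = -105 (m = -5*21 = -105)
-2 + ((40 + 13) + m)*(-35) = -2 + ((40 + 13) - 105)*(-35) = -2 + (53 - 105)*(-35) = -2 - 52*(-35) = -2 + 1820 = 1818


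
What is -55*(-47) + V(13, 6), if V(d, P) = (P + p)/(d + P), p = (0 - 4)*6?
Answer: 49097/19 ≈ 2584.1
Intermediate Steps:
p = -24 (p = -4*6 = -24)
V(d, P) = (-24 + P)/(P + d) (V(d, P) = (P - 24)/(d + P) = (-24 + P)/(P + d))
-55*(-47) + V(13, 6) = -55*(-47) + (-24 + 6)/(6 + 13) = 2585 - 18/19 = 49097/19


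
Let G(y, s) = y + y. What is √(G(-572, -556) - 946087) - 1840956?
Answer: -1840956 + I*√947231 ≈ -1.841e+6 + 973.26*I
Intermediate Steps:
G(y, s) = 2*y
√(G(-572, -556) - 946087) - 1840956 = √(2*(-572) - 946087) - 1840956 = √(-1144 - 946087) - 1840956 = √(-947231) - 1840956 = I*√947231 - 1840956 = -1840956 + I*√947231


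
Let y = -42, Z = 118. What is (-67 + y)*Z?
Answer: -12862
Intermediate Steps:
(-67 + y)*Z = (-67 - 42)*118 = -109*118 = -12862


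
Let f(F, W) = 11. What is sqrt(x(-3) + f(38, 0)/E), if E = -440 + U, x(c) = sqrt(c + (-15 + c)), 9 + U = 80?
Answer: sqrt(-451 + 15129*I*sqrt(21))/123 ≈ 1.5088 + 1.5186*I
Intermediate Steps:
U = 71 (U = -9 + 80 = 71)
x(c) = sqrt(-15 + 2*c)
E = -369 (E = -440 + 71 = -369)
sqrt(x(-3) + f(38, 0)/E) = sqrt(sqrt(-15 + 2*(-3)) + 11/(-369)) = sqrt(sqrt(-15 - 6) + 11*(-1/369)) = sqrt(sqrt(-21) - 11/369) = sqrt(I*sqrt(21) - 11/369) = sqrt(-11/369 + I*sqrt(21))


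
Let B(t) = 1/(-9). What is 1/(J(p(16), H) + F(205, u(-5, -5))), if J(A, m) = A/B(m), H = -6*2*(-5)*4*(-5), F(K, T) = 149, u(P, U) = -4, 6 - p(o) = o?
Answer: 1/239 ≈ 0.0041841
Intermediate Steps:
p(o) = 6 - o
B(t) = -⅑
H = -1200 (H = -(-60)*4*(-5) = -6*(-40)*(-5) = 240*(-5) = -1200)
J(A, m) = -9*A (J(A, m) = A/(-⅑) = A*(-9) = -9*A)
1/(J(p(16), H) + F(205, u(-5, -5))) = 1/(-9*(6 - 1*16) + 149) = 1/(-9*(6 - 16) + 149) = 1/(-9*(-10) + 149) = 1/(90 + 149) = 1/239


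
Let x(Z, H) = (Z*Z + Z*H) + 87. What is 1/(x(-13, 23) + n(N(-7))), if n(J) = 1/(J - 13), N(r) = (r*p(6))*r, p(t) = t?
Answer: -281/12082 ≈ -0.023258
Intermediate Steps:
x(Z, H) = 87 + Z**2 + H*Z (x(Z, H) = (Z**2 + H*Z) + 87 = 87 + Z**2 + H*Z)
N(r) = 6*r**2 (N(r) = (r*6)*r = (6*r)*r = 6*r**2)
n(J) = 1/(-13 + J)
1/(x(-13, 23) + n(N(-7))) = 1/((87 + (-13)**2 + 23*(-13)) + 1/(-13 + 6*(-7)**2)) = 1/((87 + 169 - 299) + 1/(-13 + 6*49)) = 1/(-43 + 1/(-13 + 294)) = 1/(-43 + 1/281) = 1/(-12082/281) = -281/12082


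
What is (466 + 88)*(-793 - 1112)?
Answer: -1055370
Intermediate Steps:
(466 + 88)*(-793 - 1112) = 554*(-1905) = -1055370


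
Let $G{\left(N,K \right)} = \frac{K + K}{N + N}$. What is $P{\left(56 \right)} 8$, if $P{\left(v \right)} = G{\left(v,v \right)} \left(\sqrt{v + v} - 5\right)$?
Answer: $-40 + 32 \sqrt{7} \approx 44.664$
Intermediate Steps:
$G{\left(N,K \right)} = \frac{K}{N}$ ($G{\left(N,K \right)} = \frac{2 K}{2 N} = 2 K \frac{1}{2 N} = \frac{K}{N}$)
$P{\left(v \right)} = -5 + \sqrt{2} \sqrt{v}$ ($P{\left(v \right)} = \frac{v}{v} \left(\sqrt{v + v} - 5\right) = 1 \left(\sqrt{2 v} - 5\right) = 1 \left(\sqrt{2} \sqrt{v} - 5\right) = 1 \left(-5 + \sqrt{2} \sqrt{v}\right) = -5 + \sqrt{2} \sqrt{v}$)
$P{\left(56 \right)} 8 = \left(-5 + \sqrt{2} \sqrt{56}\right) 8 = \left(-5 + \sqrt{2} \cdot 2 \sqrt{14}\right) 8 = \left(-5 + 4 \sqrt{7}\right) 8 = -40 + 32 \sqrt{7}$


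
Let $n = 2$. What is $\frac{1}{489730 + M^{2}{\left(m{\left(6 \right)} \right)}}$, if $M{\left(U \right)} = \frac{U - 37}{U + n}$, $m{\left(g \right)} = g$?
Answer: $\frac{64}{31343681} \approx 2.0419 \cdot 10^{-6}$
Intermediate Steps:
$M{\left(U \right)} = \frac{-37 + U}{2 + U}$ ($M{\left(U \right)} = \frac{U - 37}{U + 2} = \frac{-37 + U}{2 + U}$)
$\frac{1}{489730 + M^{2}{\left(m{\left(6 \right)} \right)}} = \frac{1}{489730 + \left(\frac{-37 + 6}{2 + 6}\right)^{2}} = \frac{1}{489730 + \left(\frac{1}{8} \left(-31\right)\right)^{2}} = \frac{1}{489730 + \left(- \frac{31}{8}\right)^{2}} = \frac{1}{489730 + \frac{961}{64}} = \frac{1}{\frac{31343681}{64}} = \frac{64}{31343681}$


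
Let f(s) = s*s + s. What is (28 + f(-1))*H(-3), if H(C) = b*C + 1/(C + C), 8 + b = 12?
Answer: -1022/3 ≈ -340.67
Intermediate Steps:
b = 4 (b = -8 + 12 = 4)
f(s) = s + s² (f(s) = s² + s = s + s²)
H(C) = 1/(2*C) + 4*C (H(C) = 4*C + 1/(C + C) = 4*C + 1/(2*C) = 1/(2*C) + 4*C)
(28 + f(-1))*H(-3) = (28 - (1 - 1))*((½)/(-3) + 4*(-3)) = (28 - 1*0)*((½)*(-⅓) - 12) = (28 + 0)*(-⅙ - 12) = 28*(-73/6) = -1022/3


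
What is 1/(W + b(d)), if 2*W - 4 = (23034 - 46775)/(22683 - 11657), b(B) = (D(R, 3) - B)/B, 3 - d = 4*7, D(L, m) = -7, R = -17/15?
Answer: 551300/112139 ≈ 4.9162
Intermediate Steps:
R = -17/15 (R = -17*1/15 = -17/15 ≈ -1.1333)
d = -25 (d = 3 - 4*7 = 3 - 1*28 = 3 - 28 = -25)
b(B) = (-7 - B)/B
W = 20363/22052 (W = 2 + ((23034 - 46775)/(22683 - 11657))/2 = 2 + (-23741/11026)/2 = 2 + (-23741*1/11026)/2 = 2 + (½)*(-23741/11026) = 2 - 23741/22052 = 20363/22052 ≈ 0.92341)
1/(W + b(d)) = 1/(20363/22052 + (-7 - 1*(-25))/(-25)) = 1/(20363/22052 - (-7 + 25)/25) = 1/(20363/22052 - 1/25*18) = 1/(20363/22052 - 18/25) = 1/(112139/551300) = 551300/112139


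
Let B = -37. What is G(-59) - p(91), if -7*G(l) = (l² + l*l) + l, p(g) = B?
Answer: -6644/7 ≈ -949.14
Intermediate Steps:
p(g) = -37
G(l) = -2*l²/7 - l/7 (G(l) = -((l² + l*l) + l)/7 = -((l² + l²) + l)/7 = -(2*l² + l)/7 = -(l + 2*l²)/7 = -2*l²/7 - l/7)
G(-59) - p(91) = -⅐*(-59)*(1 + 2*(-59)) - 1*(-37) = -⅐*(-59)*(1 - 118) + 37 = -⅐*(-59)*(-117) + 37 = -6903/7 + 37 = -6644/7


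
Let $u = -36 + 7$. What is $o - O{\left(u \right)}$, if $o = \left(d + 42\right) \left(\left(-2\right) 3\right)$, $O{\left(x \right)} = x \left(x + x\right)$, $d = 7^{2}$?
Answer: $-2228$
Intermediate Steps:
$d = 49$
$u = -29$
$O{\left(x \right)} = 2 x^{2}$ ($O{\left(x \right)} = x 2 x = 2 x^{2}$)
$o = -546$ ($o = \left(49 + 42\right) \left(\left(-2\right) 3\right) = 91 \left(-6\right) = -546$)
$o - O{\left(u \right)} = -546 - 2 \left(-29\right)^{2} = -546 - 2 \cdot 841 = -546 - 1682 = -2228$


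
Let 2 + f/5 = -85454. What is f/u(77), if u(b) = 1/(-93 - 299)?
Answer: 167493760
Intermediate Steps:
u(b) = -1/392 (u(b) = 1/(-392) = -1/392)
f = -427280 (f = -10 + 5*(-85454) = -10 - 427270 = -427280)
f/u(77) = -427280/(-1/392) = -427280*(-392) = 167493760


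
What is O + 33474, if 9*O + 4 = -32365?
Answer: 268897/9 ≈ 29877.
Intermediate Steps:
O = -32369/9 (O = -4/9 + (⅑)*(-32365) = -4/9 - 32365/9 = -32369/9 ≈ -3596.6)
O + 33474 = -32369/9 + 33474 = 268897/9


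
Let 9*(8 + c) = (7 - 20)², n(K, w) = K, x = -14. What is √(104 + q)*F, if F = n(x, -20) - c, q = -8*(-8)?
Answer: -446*√42/9 ≈ -321.16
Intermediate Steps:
c = 97/9 (c = -8 + (7 - 20)²/9 = -8 + (⅑)*(-13)² = -8 + (⅑)*169 = -8 + 169/9 = 97/9 ≈ 10.778)
q = 64
F = -223/9 (F = -14 - 1*97/9 = -14 - 97/9 = -223/9 ≈ -24.778)
√(104 + q)*F = √(104 + 64)*(-223/9) = √168*(-223/9) = (2*√42)*(-223/9) = -446*√42/9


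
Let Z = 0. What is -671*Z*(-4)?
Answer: 0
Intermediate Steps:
-671*Z*(-4) = -0*(-4) = -671*0 = 0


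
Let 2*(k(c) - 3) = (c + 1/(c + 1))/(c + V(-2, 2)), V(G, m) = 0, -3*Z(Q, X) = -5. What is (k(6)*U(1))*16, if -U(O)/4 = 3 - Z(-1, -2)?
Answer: -18880/63 ≈ -299.68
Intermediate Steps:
Z(Q, X) = 5/3 (Z(Q, X) = -⅓*(-5) = 5/3)
U(O) = -16/3 (U(O) = -4*(3 - 1*5/3) = -4*(3 - 5/3) = -4*4/3 = -16/3)
k(c) = 3 + (c + 1/(1 + c))/(2*c) (k(c) = 3 + ((c + 1/(c + 1))/(c + 0))/2 = 3 + ((c + 1/(1 + c))/c)/2 = 3 + (c + 1/(1 + c))/(2*c))
(k(6)*U(1))*16 = (((½)*(1 + 7*6 + 7*6²)/(6*(1 + 6)))*(-16/3))*16 = (((½)*(⅙)*(1 + 42 + 7*36)/7)*(-16/3))*16 = (((½)*(⅙)*(⅐)*(1 + 42 + 252))*(-16/3))*16 = (((½)*(⅙)*(⅐)*295)*(-16/3))*16 = ((295/84)*(-16/3))*16 = -1180/63*16 = -18880/63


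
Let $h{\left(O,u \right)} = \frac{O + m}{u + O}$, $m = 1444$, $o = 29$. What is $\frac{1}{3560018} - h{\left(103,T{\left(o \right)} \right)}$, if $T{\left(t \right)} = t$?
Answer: $- \frac{250333987}{21360108} \approx -11.72$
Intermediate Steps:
$h{\left(O,u \right)} = \frac{1444 + O}{O + u}$ ($h{\left(O,u \right)} = \frac{O + 1444}{u + O} = \frac{1444 + O}{O + u}$)
$\frac{1}{3560018} - h{\left(103,T{\left(o \right)} \right)} = \frac{1}{3560018} - \frac{1444 + 103}{103 + 29} = \frac{1}{3560018} - \frac{1}{132} \cdot 1547 = \frac{1}{3560018} - \frac{1547}{132} = - \frac{250333987}{21360108}$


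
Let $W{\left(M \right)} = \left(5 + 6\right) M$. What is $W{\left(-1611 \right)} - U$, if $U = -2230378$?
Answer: $2212657$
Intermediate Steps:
$W{\left(M \right)} = 11 M$
$W{\left(-1611 \right)} - U = 11 \left(-1611\right) - -2230378 = -17721 + 2230378 = 2212657$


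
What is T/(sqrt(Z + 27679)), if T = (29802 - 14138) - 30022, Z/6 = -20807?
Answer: 14358*I*sqrt(803)/8833 ≈ 46.062*I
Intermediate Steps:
Z = -124842 (Z = 6*(-20807) = -124842)
T = -14358 (T = 15664 - 30022 = -14358)
T/(sqrt(Z + 27679)) = -14358/sqrt(-124842 + 27679) = -14358*(-I*sqrt(803)/8833) = -(-14358)*I*sqrt(803)/8833 = 14358*I*sqrt(803)/8833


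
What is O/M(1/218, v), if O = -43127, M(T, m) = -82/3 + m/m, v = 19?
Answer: 129381/79 ≈ 1637.7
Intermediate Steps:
M(T, m) = -79/3 (M(T, m) = -82*⅓ + 1 = -82/3 + 1 = -79/3)
O/M(1/218, v) = -43127/(-79/3) = -43127*(-3/79) = 129381/79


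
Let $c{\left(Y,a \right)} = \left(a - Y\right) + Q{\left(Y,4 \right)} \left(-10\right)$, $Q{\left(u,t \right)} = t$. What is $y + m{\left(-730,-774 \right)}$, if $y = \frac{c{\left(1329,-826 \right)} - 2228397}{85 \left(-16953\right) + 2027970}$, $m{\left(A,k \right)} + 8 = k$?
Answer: $- \frac{461237222}{586965} \approx -785.8$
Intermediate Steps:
$m{\left(A,k \right)} = -8 + k$
$c{\left(Y,a \right)} = -40 + a - Y$ ($c{\left(Y,a \right)} = \left(a - Y\right) + 4 \left(-10\right) = \left(a - Y\right) - 40 = -40 + a - Y$)
$y = - \frac{2230592}{586965}$ ($y = \frac{\left(-40 - 826 - 1329\right) - 2228397}{85 \left(-16953\right) + 2027970} = \frac{\left(-40 - 826 - 1329\right) - 2228397}{-1441005 + 2027970} = \frac{-2195 - 2228397}{586965} = \left(-2230592\right) \frac{1}{586965} = - \frac{2230592}{586965} \approx -3.8002$)
$y + m{\left(-730,-774 \right)} = - \frac{2230592}{586965} - 782 = - \frac{461237222}{586965}$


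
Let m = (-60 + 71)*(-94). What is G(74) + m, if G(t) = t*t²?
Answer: 404190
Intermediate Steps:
G(t) = t³
m = -1034 (m = 11*(-94) = -1034)
G(74) + m = 74³ - 1034 = 405224 - 1034 = 404190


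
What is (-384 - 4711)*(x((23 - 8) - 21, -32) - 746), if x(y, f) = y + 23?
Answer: 3714255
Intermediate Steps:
x(y, f) = 23 + y
(-384 - 4711)*(x((23 - 8) - 21, -32) - 746) = (-384 - 4711)*((23 + ((23 - 8) - 21)) - 746) = -5095*((23 + (15 - 21)) - 746) = -5095*((23 - 6) - 746) = -5095*(17 - 746) = -5095*(-729) = 3714255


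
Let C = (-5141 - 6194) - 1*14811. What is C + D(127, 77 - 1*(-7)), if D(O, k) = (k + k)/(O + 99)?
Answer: -2954414/113 ≈ -26145.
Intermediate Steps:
D(O, k) = 2*k/(99 + O) (D(O, k) = (2*k)/(99 + O) = 2*k/(99 + O))
C = -26146 (C = -11335 - 14811 = -26146)
C + D(127, 77 - 1*(-7)) = -26146 + 2*(77 - 1*(-7))/(99 + 127) = -26146 + 2*(77 + 7)/226 = -26146 + 2*84*(1/226) = -26146 + 84/113 = -2954414/113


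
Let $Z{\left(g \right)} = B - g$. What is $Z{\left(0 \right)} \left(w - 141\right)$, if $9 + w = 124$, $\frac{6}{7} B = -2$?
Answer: $\frac{182}{3} \approx 60.667$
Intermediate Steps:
$B = - \frac{7}{3}$ ($B = \frac{7}{6} \left(-2\right) = - \frac{7}{3} \approx -2.3333$)
$w = 115$ ($w = -9 + 124 = 115$)
$Z{\left(g \right)} = - \frac{7}{3} - g$
$Z{\left(0 \right)} \left(w - 141\right) = \left(- \frac{7}{3} - 0\right) \left(115 - 141\right) = \left(- \frac{7}{3} + 0\right) \left(-26\right) = \left(- \frac{7}{3}\right) \left(-26\right) = \frac{182}{3}$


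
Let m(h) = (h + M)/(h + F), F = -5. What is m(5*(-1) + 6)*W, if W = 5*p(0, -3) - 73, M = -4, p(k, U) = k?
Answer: -219/4 ≈ -54.750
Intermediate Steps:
m(h) = (-4 + h)/(-5 + h) (m(h) = (h - 4)/(h - 5) = (-4 + h)/(-5 + h))
W = -73 (W = 5*0 - 73 = 0 - 73 = -73)
m(5*(-1) + 6)*W = ((-4 + (5*(-1) + 6))/(-5 + (5*(-1) + 6)))*(-73) = ((-4 + (-5 + 6))/(-5 + (-5 + 6)))*(-73) = ((-4 + 1)/(-5 + 1))*(-73) = (-3/(-4))*(-73) = -¼*(-3)*(-73) = (¾)*(-73) = -219/4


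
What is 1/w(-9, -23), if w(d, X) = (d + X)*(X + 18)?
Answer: 1/160 ≈ 0.0062500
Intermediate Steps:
w(d, X) = (18 + X)*(X + d) (w(d, X) = (X + d)*(18 + X) = (18 + X)*(X + d))
1/w(-9, -23) = 1/((-23)**2 + 18*(-23) + 18*(-9) - 23*(-9)) = 1/(529 - 414 - 162 + 207) = 1/160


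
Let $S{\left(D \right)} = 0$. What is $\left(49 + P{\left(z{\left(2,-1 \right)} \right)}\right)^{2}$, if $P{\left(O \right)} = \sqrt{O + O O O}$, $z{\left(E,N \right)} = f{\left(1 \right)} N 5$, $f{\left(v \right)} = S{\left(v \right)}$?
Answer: $2401$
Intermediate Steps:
$f{\left(v \right)} = 0$
$z{\left(E,N \right)} = 0$ ($z{\left(E,N \right)} = 0 N 5 = 0 \cdot 5 = 0$)
$P{\left(O \right)} = \sqrt{O + O^{3}}$ ($P{\left(O \right)} = \sqrt{O + O^{2} O} = \sqrt{O + O^{3}}$)
$\left(49 + P{\left(z{\left(2,-1 \right)} \right)}\right)^{2} = \left(49 + \sqrt{0 + 0^{3}}\right)^{2} = \left(49 + \sqrt{0 + 0}\right)^{2} = \left(49 + \sqrt{0}\right)^{2} = \left(49 + 0\right)^{2} = 49^{2} = 2401$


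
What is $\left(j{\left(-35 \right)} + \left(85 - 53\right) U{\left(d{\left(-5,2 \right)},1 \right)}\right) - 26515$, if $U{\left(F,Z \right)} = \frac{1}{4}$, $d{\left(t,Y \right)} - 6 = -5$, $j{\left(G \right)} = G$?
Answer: $-26542$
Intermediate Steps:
$d{\left(t,Y \right)} = 1$ ($d{\left(t,Y \right)} = 6 - 5 = 1$)
$U{\left(F,Z \right)} = \frac{1}{4}$
$\left(j{\left(-35 \right)} + \left(85 - 53\right) U{\left(d{\left(-5,2 \right)},1 \right)}\right) - 26515 = \left(-35 + \left(85 - 53\right) \frac{1}{4}\right) - 26515 = \left(-35 + 32 \cdot \frac{1}{4}\right) - 26515 = \left(-35 + 8\right) - 26515 = -27 - 26515 = -26542$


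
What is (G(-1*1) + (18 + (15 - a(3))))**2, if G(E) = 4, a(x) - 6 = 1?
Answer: 900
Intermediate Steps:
a(x) = 7 (a(x) = 6 + 1 = 7)
(G(-1*1) + (18 + (15 - a(3))))**2 = (4 + (18 + (15 - 1*7)))**2 = (4 + (18 + (15 - 7)))**2 = (4 + (18 + 8))**2 = (4 + 26)**2 = 30**2 = 900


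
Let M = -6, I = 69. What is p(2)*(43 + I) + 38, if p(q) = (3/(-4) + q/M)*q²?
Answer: -1342/3 ≈ -447.33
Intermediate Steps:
p(q) = q²*(-¾ - q/6) (p(q) = (3/(-4) + q/(-6))*q² = (3*(-¼) + q*(-⅙))*q² = (-¾ - q/6)*q² = q²*(-¾ - q/6))
p(2)*(43 + I) + 38 = ((1/12)*2²*(-9 - 2*2))*(43 + 69) + 38 = ((1/12)*4*(-9 - 4))*112 + 38 = ((1/12)*4*(-13))*112 + 38 = -13/3*112 + 38 = -1456/3 + 38 = -1342/3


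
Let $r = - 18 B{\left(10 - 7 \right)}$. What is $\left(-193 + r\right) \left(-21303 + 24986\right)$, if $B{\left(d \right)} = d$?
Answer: $-909701$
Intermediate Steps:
$r = -54$ ($r = - 18 \left(10 - 7\right) = \left(-18\right) 3 = -54$)
$\left(-193 + r\right) \left(-21303 + 24986\right) = \left(-193 - 54\right) \left(-21303 + 24986\right) = \left(-247\right) 3683 = -909701$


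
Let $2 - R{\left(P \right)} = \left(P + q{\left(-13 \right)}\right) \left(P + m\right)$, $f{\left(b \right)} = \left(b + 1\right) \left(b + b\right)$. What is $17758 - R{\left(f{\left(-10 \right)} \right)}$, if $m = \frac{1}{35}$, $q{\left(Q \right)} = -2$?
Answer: $\frac{1743038}{35} \approx 49801.0$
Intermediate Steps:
$f{\left(b \right)} = 2 b \left(1 + b\right)$ ($f{\left(b \right)} = \left(1 + b\right) 2 b = 2 b \left(1 + b\right)$)
$m = \frac{1}{35} \approx 0.028571$
$R{\left(P \right)} = 2 - \left(-2 + P\right) \left(\frac{1}{35} + P\right)$ ($R{\left(P \right)} = 2 - \left(P - 2\right) \left(P + \frac{1}{35}\right) = 2 - \left(-2 + P\right) \left(\frac{1}{35} + P\right)$)
$17758 - R{\left(f{\left(-10 \right)} \right)} = 17758 - \left(\frac{72}{35} - \left(2 \left(-10\right) \left(1 - 10\right)\right)^{2} + \frac{69 \cdot 2 \left(-10\right) \left(1 - 10\right)}{35}\right) = 17758 - \left(\frac{72}{35} - \left(2 \left(-10\right) \left(-9\right)\right)^{2} + \frac{69 \cdot 2 \left(-10\right) \left(-9\right)}{35}\right) = 17758 - \left(\frac{72}{35} - 180^{2} + \frac{69}{35} \cdot 180\right) = 17758 - \left(\frac{72}{35} - 32400 + \frac{2484}{7}\right) = 17758 - - \frac{1121508}{35} = 17758 + \frac{1121508}{35} = \frac{1743038}{35}$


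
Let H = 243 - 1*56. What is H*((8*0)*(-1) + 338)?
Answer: 63206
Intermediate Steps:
H = 187 (H = 243 - 56 = 187)
H*((8*0)*(-1) + 338) = 187*((8*0)*(-1) + 338) = 187*(0*(-1) + 338) = 187*(0 + 338) = 187*338 = 63206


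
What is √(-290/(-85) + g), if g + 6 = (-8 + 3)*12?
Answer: 2*I*√4522/17 ≈ 7.9113*I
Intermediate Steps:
g = -66 (g = -6 + (-8 + 3)*12 = -6 - 5*12 = -6 - 60 = -66)
√(-290/(-85) + g) = √(-290/(-85) - 66) = √(-290*(-1/85) - 66) = √(58/17 - 66) = √(-1064/17) = 2*I*√4522/17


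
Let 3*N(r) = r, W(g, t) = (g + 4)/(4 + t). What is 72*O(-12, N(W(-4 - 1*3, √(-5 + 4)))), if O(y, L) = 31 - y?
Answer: 3096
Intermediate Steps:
W(g, t) = (4 + g)/(4 + t)
N(r) = r/3
72*O(-12, N(W(-4 - 1*3, √(-5 + 4)))) = 72*(31 - 1*(-12)) = 72*(31 + 12) = 72*43 = 3096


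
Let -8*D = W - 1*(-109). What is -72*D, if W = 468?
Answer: 5193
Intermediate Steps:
D = -577/8 (D = -(468 - 1*(-109))/8 = -(468 + 109)/8 = -⅛*577 = -577/8 ≈ -72.125)
-72*D = -72*(-577/8) = 5193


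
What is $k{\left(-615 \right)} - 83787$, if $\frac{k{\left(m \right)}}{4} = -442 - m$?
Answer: $-83095$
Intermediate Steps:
$k{\left(m \right)} = -1768 - 4 m$ ($k{\left(m \right)} = 4 \left(-442 - m\right) = -1768 - 4 m$)
$k{\left(-615 \right)} - 83787 = \left(-1768 - -2460\right) - 83787 = \left(-1768 + 2460\right) - 83787 = 692 - 83787 = -83095$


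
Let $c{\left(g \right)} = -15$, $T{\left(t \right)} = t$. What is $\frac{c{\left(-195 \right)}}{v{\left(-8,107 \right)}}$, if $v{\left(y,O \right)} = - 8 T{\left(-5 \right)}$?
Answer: $- \frac{3}{8} \approx -0.375$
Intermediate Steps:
$v{\left(y,O \right)} = 40$ ($v{\left(y,O \right)} = \left(-8\right) \left(-5\right) = 40$)
$\frac{c{\left(-195 \right)}}{v{\left(-8,107 \right)}} = - \frac{15}{40} = \left(-15\right) \frac{1}{40} = - \frac{3}{8}$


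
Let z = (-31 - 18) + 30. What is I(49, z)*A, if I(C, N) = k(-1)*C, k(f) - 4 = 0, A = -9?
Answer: -1764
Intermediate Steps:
z = -19 (z = -49 + 30 = -19)
k(f) = 4 (k(f) = 4 + 0 = 4)
I(C, N) = 4*C
I(49, z)*A = (4*49)*(-9) = 196*(-9) = -1764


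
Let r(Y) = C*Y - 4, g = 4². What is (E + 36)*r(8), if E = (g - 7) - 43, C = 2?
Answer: 24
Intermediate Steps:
g = 16
r(Y) = -4 + 2*Y (r(Y) = 2*Y - 4 = -4 + 2*Y)
E = -34 (E = (16 - 7) - 43 = 9 - 43 = -34)
(E + 36)*r(8) = (-34 + 36)*(-4 + 2*8) = 2*(-4 + 16) = 2*12 = 24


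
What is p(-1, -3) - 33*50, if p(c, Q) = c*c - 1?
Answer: -1650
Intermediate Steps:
p(c, Q) = -1 + c² (p(c, Q) = c² - 1 = -1 + c²)
p(-1, -3) - 33*50 = (-1 + (-1)²) - 33*50 = (-1 + 1) - 1650 = 0 - 1650 = -1650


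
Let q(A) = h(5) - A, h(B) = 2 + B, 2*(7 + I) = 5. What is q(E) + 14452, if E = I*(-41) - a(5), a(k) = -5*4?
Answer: 28509/2 ≈ 14255.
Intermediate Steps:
I = -9/2 (I = -7 + (½)*5 = -7 + 5/2 = -9/2 ≈ -4.5000)
a(k) = -20
E = 409/2 (E = -9/2*(-41) - 1*(-20) = 369/2 + 20 = 409/2 ≈ 204.50)
q(A) = 7 - A (q(A) = (2 + 5) - A = 7 - A)
q(E) + 14452 = (7 - 1*409/2) + 14452 = (7 - 409/2) + 14452 = -395/2 + 14452 = 28509/2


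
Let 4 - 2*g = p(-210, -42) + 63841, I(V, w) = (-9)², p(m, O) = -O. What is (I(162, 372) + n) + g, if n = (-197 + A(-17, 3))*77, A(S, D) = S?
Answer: -96673/2 ≈ -48337.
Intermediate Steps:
I(V, w) = 81
n = -16478 (n = (-197 - 17)*77 = -214*77 = -16478)
g = -63879/2 (g = 2 - (-1*(-42) + 63841)/2 = 2 - (42 + 63841)/2 = 2 - ½*63883 = 2 - 63883/2 = -63879/2 ≈ -31940.)
(I(162, 372) + n) + g = (81 - 16478) - 63879/2 = -16397 - 63879/2 = -96673/2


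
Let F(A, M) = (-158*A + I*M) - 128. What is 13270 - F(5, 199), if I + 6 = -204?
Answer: 55978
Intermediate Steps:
I = -210 (I = -6 - 204 = -210)
F(A, M) = -128 - 210*M - 158*A (F(A, M) = (-158*A - 210*M) - 128 = (-210*M - 158*A) - 128 = -128 - 210*M - 158*A)
13270 - F(5, 199) = 13270 - (-128 - 210*199 - 158*5) = 13270 - (-128 - 41790 - 790) = 13270 - 1*(-42708) = 13270 + 42708 = 55978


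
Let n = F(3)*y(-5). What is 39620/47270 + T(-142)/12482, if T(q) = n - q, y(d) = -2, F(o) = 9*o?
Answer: 24934830/29501207 ≈ 0.84521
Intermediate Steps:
n = -54 (n = (9*3)*(-2) = 27*(-2) = -54)
T(q) = -54 - q
39620/47270 + T(-142)/12482 = 39620/47270 + (-54 - 1*(-142))/12482 = 39620*(1/47270) + (-54 + 142)*(1/12482) = 3962/4727 + 88*(1/12482) = 3962/4727 + 44/6241 = 24934830/29501207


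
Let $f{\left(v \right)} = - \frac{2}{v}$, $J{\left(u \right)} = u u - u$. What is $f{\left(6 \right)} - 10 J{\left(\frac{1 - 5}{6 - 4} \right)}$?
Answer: $- \frac{181}{3} \approx -60.333$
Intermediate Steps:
$J{\left(u \right)} = u^{2} - u$
$f{\left(6 \right)} - 10 J{\left(\frac{1 - 5}{6 - 4} \right)} = - \frac{2}{6} - 10 \frac{1 - 5}{6 - 4} \left(-1 + \frac{1 - 5}{6 - 4}\right) = \left(-2\right) \frac{1}{6} - 10 - \frac{4}{2} \left(-1 - \frac{4}{2}\right) = - \frac{1}{3} - 10 \left(-4\right) \frac{1}{2} \left(-1 - 2\right) = - \frac{1}{3} - 10 \left(- 2 \left(-1 - 2\right)\right) = - \frac{1}{3} - 10 \left(\left(-2\right) \left(-3\right)\right) = - \frac{1}{3} - 60 = - \frac{181}{3}$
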